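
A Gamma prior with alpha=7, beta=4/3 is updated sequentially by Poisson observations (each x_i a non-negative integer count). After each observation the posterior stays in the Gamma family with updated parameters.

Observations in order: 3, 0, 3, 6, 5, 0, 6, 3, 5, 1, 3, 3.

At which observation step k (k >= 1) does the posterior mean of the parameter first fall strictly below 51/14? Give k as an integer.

k = 2

obs 1: x=3 → posterior Gamma(10, 7/3)
obs 2: x=0 → posterior Gamma(10, 10/3)
obs 3: x=3 → posterior Gamma(13, 13/3)
obs 4: x=6 → posterior Gamma(19, 16/3)
obs 5: x=5 → posterior Gamma(24, 19/3)
obs 6: x=0 → posterior Gamma(24, 22/3)
obs 7: x=6 → posterior Gamma(30, 25/3)
obs 8: x=3 → posterior Gamma(33, 28/3)
obs 9: x=5 → posterior Gamma(38, 31/3)
obs 10: x=1 → posterior Gamma(39, 34/3)
obs 11: x=3 → posterior Gamma(42, 37/3)
obs 12: x=3 → posterior Gamma(45, 40/3)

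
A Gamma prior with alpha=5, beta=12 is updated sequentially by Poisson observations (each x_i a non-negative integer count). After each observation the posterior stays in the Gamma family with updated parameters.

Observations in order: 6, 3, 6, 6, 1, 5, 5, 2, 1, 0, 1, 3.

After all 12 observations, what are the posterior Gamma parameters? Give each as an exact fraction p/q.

obs 1: x=6 → posterior Gamma(11, 13)
obs 2: x=3 → posterior Gamma(14, 14)
obs 3: x=6 → posterior Gamma(20, 15)
obs 4: x=6 → posterior Gamma(26, 16)
obs 5: x=1 → posterior Gamma(27, 17)
obs 6: x=5 → posterior Gamma(32, 18)
obs 7: x=5 → posterior Gamma(37, 19)
obs 8: x=2 → posterior Gamma(39, 20)
obs 9: x=1 → posterior Gamma(40, 21)
obs 10: x=0 → posterior Gamma(40, 22)
obs 11: x=1 → posterior Gamma(41, 23)
obs 12: x=3 → posterior Gamma(44, 24)

alpha=44, beta=24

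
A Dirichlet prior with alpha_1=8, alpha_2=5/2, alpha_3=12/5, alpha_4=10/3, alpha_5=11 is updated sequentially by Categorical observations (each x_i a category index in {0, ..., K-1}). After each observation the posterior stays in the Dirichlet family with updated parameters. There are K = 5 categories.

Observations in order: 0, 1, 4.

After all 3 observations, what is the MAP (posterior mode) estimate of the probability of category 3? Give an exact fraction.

70/757

obs 1: x=0 → posterior Dirichlet(9, 5/2, 12/5, 10/3, 11)
obs 2: x=1 → posterior Dirichlet(9, 7/2, 12/5, 10/3, 11)
obs 3: x=4 → posterior Dirichlet(9, 7/2, 12/5, 10/3, 12)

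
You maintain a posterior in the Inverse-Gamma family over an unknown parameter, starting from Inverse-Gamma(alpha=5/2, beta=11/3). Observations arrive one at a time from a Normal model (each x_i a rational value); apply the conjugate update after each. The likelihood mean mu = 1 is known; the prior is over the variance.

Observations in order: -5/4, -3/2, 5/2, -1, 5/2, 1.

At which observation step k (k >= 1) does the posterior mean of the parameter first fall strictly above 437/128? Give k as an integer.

obs 1: x=-5/4 → posterior Inverse-Gamma(3, 595/96)
obs 2: x=-3/2 → posterior Inverse-Gamma(7/2, 895/96)
obs 3: x=5/2 → posterior Inverse-Gamma(4, 1003/96)
obs 4: x=-1 → posterior Inverse-Gamma(9/2, 1195/96)
obs 5: x=5/2 → posterior Inverse-Gamma(5, 1303/96)
obs 6: x=1 → posterior Inverse-Gamma(11/2, 1303/96)

k = 2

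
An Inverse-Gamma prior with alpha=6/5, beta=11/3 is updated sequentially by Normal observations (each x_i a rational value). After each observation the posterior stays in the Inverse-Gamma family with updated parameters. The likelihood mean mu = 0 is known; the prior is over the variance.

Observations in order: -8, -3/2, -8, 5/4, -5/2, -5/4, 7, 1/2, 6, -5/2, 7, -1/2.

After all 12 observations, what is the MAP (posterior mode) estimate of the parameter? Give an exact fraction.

obs 1: x=-8 → posterior Inverse-Gamma(17/10, 107/3)
obs 2: x=-3/2 → posterior Inverse-Gamma(11/5, 883/24)
obs 3: x=-8 → posterior Inverse-Gamma(27/10, 1651/24)
obs 4: x=5/4 → posterior Inverse-Gamma(16/5, 6679/96)
obs 5: x=-5/2 → posterior Inverse-Gamma(37/10, 6979/96)
obs 6: x=-5/4 → posterior Inverse-Gamma(21/5, 3527/48)
obs 7: x=7 → posterior Inverse-Gamma(47/10, 4703/48)
obs 8: x=1/2 → posterior Inverse-Gamma(26/5, 4709/48)
obs 9: x=6 → posterior Inverse-Gamma(57/10, 5573/48)
obs 10: x=-5/2 → posterior Inverse-Gamma(31/5, 5723/48)
obs 11: x=7 → posterior Inverse-Gamma(67/10, 6899/48)
obs 12: x=-1/2 → posterior Inverse-Gamma(36/5, 6905/48)

34525/1968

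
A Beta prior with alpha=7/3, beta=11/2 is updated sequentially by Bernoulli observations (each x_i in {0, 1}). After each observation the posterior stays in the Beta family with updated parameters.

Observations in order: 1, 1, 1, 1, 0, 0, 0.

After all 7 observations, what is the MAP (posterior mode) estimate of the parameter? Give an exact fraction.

32/77

obs 1: x=1 → posterior Beta(10/3, 11/2)
obs 2: x=1 → posterior Beta(13/3, 11/2)
obs 3: x=1 → posterior Beta(16/3, 11/2)
obs 4: x=1 → posterior Beta(19/3, 11/2)
obs 5: x=0 → posterior Beta(19/3, 13/2)
obs 6: x=0 → posterior Beta(19/3, 15/2)
obs 7: x=0 → posterior Beta(19/3, 17/2)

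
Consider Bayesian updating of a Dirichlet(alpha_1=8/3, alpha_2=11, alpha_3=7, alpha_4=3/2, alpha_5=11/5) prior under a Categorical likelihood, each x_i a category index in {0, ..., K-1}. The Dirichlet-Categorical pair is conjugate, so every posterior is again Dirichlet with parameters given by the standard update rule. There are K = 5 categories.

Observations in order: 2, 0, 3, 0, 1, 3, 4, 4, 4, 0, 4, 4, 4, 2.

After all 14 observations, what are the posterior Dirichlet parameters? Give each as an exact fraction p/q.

obs 1: x=2 → posterior Dirichlet(8/3, 11, 8, 3/2, 11/5)
obs 2: x=0 → posterior Dirichlet(11/3, 11, 8, 3/2, 11/5)
obs 3: x=3 → posterior Dirichlet(11/3, 11, 8, 5/2, 11/5)
obs 4: x=0 → posterior Dirichlet(14/3, 11, 8, 5/2, 11/5)
obs 5: x=1 → posterior Dirichlet(14/3, 12, 8, 5/2, 11/5)
obs 6: x=3 → posterior Dirichlet(14/3, 12, 8, 7/2, 11/5)
obs 7: x=4 → posterior Dirichlet(14/3, 12, 8, 7/2, 16/5)
obs 8: x=4 → posterior Dirichlet(14/3, 12, 8, 7/2, 21/5)
obs 9: x=4 → posterior Dirichlet(14/3, 12, 8, 7/2, 26/5)
obs 10: x=0 → posterior Dirichlet(17/3, 12, 8, 7/2, 26/5)
obs 11: x=4 → posterior Dirichlet(17/3, 12, 8, 7/2, 31/5)
obs 12: x=4 → posterior Dirichlet(17/3, 12, 8, 7/2, 36/5)
obs 13: x=4 → posterior Dirichlet(17/3, 12, 8, 7/2, 41/5)
obs 14: x=2 → posterior Dirichlet(17/3, 12, 9, 7/2, 41/5)

alpha_1=17/3, alpha_2=12, alpha_3=9, alpha_4=7/2, alpha_5=41/5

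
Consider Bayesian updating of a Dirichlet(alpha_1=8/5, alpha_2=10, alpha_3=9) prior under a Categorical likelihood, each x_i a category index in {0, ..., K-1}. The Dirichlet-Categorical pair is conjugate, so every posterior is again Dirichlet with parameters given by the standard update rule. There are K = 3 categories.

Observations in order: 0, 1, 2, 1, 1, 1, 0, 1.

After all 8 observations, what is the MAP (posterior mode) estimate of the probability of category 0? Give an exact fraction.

obs 1: x=0 → posterior Dirichlet(13/5, 10, 9)
obs 2: x=1 → posterior Dirichlet(13/5, 11, 9)
obs 3: x=2 → posterior Dirichlet(13/5, 11, 10)
obs 4: x=1 → posterior Dirichlet(13/5, 12, 10)
obs 5: x=1 → posterior Dirichlet(13/5, 13, 10)
obs 6: x=1 → posterior Dirichlet(13/5, 14, 10)
obs 7: x=0 → posterior Dirichlet(18/5, 14, 10)
obs 8: x=1 → posterior Dirichlet(18/5, 15, 10)

13/128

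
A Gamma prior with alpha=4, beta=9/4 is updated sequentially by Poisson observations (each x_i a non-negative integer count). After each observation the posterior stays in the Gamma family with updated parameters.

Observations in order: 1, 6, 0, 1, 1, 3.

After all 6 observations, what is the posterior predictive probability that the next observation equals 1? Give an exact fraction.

obs 1: x=1 → posterior Gamma(5, 13/4)
obs 2: x=6 → posterior Gamma(11, 17/4)
obs 3: x=0 → posterior Gamma(11, 21/4)
obs 4: x=1 → posterior Gamma(12, 25/4)
obs 5: x=1 → posterior Gamma(13, 29/4)
obs 6: x=3 → posterior Gamma(16, 33/4)

126591052893603768187781184/456487940826035155404146917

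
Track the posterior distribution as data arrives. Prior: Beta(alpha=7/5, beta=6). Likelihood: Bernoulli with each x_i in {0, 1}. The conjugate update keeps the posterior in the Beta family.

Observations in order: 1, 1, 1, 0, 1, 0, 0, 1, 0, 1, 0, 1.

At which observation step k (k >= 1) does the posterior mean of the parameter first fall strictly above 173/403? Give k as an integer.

obs 1: x=1 → posterior Beta(12/5, 6)
obs 2: x=1 → posterior Beta(17/5, 6)
obs 3: x=1 → posterior Beta(22/5, 6)
obs 4: x=0 → posterior Beta(22/5, 7)
obs 5: x=1 → posterior Beta(27/5, 7)
obs 6: x=0 → posterior Beta(27/5, 8)
obs 7: x=0 → posterior Beta(27/5, 9)
obs 8: x=1 → posterior Beta(32/5, 9)
obs 9: x=0 → posterior Beta(32/5, 10)
obs 10: x=1 → posterior Beta(37/5, 10)
obs 11: x=0 → posterior Beta(37/5, 11)
obs 12: x=1 → posterior Beta(42/5, 11)

k = 5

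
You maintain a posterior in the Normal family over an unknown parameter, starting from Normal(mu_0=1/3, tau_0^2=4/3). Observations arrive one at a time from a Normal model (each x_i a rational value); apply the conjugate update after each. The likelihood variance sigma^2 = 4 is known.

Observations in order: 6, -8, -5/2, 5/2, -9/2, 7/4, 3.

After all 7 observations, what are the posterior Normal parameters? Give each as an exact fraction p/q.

obs 1: x=6 → posterior Normal(7/4, 1)
obs 2: x=-8 → posterior Normal(-1/5, 4/5)
obs 3: x=-5/2 → posterior Normal(-7/12, 2/3)
obs 4: x=5/2 → posterior Normal(-1/7, 4/7)
obs 5: x=-9/2 → posterior Normal(-11/16, 1/2)
obs 6: x=7/4 → posterior Normal(-5/12, 4/9)
obs 7: x=3 → posterior Normal(-3/40, 2/5)

mu_0=-3/40, tau_0^2=2/5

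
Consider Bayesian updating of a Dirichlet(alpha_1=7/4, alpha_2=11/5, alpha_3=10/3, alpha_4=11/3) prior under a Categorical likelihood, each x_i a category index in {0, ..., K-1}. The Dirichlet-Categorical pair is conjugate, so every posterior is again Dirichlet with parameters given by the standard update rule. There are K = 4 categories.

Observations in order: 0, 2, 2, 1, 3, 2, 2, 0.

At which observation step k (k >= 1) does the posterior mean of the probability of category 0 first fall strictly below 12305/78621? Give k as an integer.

k = 7

obs 1: x=0 → posterior Dirichlet(11/4, 11/5, 10/3, 11/3)
obs 2: x=2 → posterior Dirichlet(11/4, 11/5, 13/3, 11/3)
obs 3: x=2 → posterior Dirichlet(11/4, 11/5, 16/3, 11/3)
obs 4: x=1 → posterior Dirichlet(11/4, 16/5, 16/3, 11/3)
obs 5: x=3 → posterior Dirichlet(11/4, 16/5, 16/3, 14/3)
obs 6: x=2 → posterior Dirichlet(11/4, 16/5, 19/3, 14/3)
obs 7: x=2 → posterior Dirichlet(11/4, 16/5, 22/3, 14/3)
obs 8: x=0 → posterior Dirichlet(15/4, 16/5, 22/3, 14/3)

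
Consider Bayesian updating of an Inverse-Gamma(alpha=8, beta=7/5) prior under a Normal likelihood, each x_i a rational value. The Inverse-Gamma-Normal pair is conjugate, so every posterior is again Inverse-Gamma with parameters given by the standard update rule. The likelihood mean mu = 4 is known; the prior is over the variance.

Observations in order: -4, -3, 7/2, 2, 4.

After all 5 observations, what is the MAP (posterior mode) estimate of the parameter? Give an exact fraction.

2401/460

obs 1: x=-4 → posterior Inverse-Gamma(17/2, 167/5)
obs 2: x=-3 → posterior Inverse-Gamma(9, 579/10)
obs 3: x=7/2 → posterior Inverse-Gamma(19/2, 2321/40)
obs 4: x=2 → posterior Inverse-Gamma(10, 2401/40)
obs 5: x=4 → posterior Inverse-Gamma(21/2, 2401/40)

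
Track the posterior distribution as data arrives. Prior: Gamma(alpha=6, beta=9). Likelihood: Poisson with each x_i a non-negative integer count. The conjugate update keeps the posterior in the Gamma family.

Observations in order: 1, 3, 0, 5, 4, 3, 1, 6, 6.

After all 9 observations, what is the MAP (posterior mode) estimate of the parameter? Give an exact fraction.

17/9

obs 1: x=1 → posterior Gamma(7, 10)
obs 2: x=3 → posterior Gamma(10, 11)
obs 3: x=0 → posterior Gamma(10, 12)
obs 4: x=5 → posterior Gamma(15, 13)
obs 5: x=4 → posterior Gamma(19, 14)
obs 6: x=3 → posterior Gamma(22, 15)
obs 7: x=1 → posterior Gamma(23, 16)
obs 8: x=6 → posterior Gamma(29, 17)
obs 9: x=6 → posterior Gamma(35, 18)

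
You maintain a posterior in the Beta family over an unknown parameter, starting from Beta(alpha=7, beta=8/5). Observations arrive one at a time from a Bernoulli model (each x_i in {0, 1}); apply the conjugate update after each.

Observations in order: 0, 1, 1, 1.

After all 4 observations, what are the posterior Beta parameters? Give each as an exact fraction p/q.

alpha=10, beta=13/5

obs 1: x=0 → posterior Beta(7, 13/5)
obs 2: x=1 → posterior Beta(8, 13/5)
obs 3: x=1 → posterior Beta(9, 13/5)
obs 4: x=1 → posterior Beta(10, 13/5)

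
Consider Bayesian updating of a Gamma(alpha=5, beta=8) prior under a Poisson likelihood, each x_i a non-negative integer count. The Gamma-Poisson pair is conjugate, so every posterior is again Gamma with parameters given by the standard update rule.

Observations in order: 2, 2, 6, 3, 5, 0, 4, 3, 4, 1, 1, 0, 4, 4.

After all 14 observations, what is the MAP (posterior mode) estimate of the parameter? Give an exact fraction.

43/22

obs 1: x=2 → posterior Gamma(7, 9)
obs 2: x=2 → posterior Gamma(9, 10)
obs 3: x=6 → posterior Gamma(15, 11)
obs 4: x=3 → posterior Gamma(18, 12)
obs 5: x=5 → posterior Gamma(23, 13)
obs 6: x=0 → posterior Gamma(23, 14)
obs 7: x=4 → posterior Gamma(27, 15)
obs 8: x=3 → posterior Gamma(30, 16)
obs 9: x=4 → posterior Gamma(34, 17)
obs 10: x=1 → posterior Gamma(35, 18)
obs 11: x=1 → posterior Gamma(36, 19)
obs 12: x=0 → posterior Gamma(36, 20)
obs 13: x=4 → posterior Gamma(40, 21)
obs 14: x=4 → posterior Gamma(44, 22)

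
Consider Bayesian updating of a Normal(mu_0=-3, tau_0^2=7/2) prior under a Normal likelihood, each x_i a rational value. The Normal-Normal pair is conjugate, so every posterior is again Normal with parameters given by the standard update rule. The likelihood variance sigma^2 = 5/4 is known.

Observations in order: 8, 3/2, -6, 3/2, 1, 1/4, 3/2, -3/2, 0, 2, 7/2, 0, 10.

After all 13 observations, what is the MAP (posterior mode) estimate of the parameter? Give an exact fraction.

579/374

obs 1: x=8 → posterior Normal(97/19, 35/38)
obs 2: x=3/2 → posterior Normal(118/33, 35/66)
obs 3: x=-6 → posterior Normal(34/47, 35/94)
obs 4: x=3/2 → posterior Normal(55/61, 35/122)
obs 5: x=1 → posterior Normal(23/25, 7/30)
obs 6: x=1/4 → posterior Normal(145/178, 35/178)
obs 7: x=3/2 → posterior Normal(187/206, 35/206)
obs 8: x=-3/2 → posterior Normal(145/234, 35/234)
obs 9: x=0 → posterior Normal(145/262, 35/262)
obs 10: x=2 → posterior Normal(201/290, 7/58)
obs 11: x=7/2 → posterior Normal(299/318, 35/318)
obs 12: x=0 → posterior Normal(299/346, 35/346)
obs 13: x=10 → posterior Normal(579/374, 35/374)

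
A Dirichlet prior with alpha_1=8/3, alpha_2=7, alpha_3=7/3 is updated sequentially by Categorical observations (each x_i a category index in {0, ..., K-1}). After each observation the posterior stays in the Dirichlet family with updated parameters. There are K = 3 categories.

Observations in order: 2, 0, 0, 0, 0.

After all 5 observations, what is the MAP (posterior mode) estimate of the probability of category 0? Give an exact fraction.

17/42

obs 1: x=2 → posterior Dirichlet(8/3, 7, 10/3)
obs 2: x=0 → posterior Dirichlet(11/3, 7, 10/3)
obs 3: x=0 → posterior Dirichlet(14/3, 7, 10/3)
obs 4: x=0 → posterior Dirichlet(17/3, 7, 10/3)
obs 5: x=0 → posterior Dirichlet(20/3, 7, 10/3)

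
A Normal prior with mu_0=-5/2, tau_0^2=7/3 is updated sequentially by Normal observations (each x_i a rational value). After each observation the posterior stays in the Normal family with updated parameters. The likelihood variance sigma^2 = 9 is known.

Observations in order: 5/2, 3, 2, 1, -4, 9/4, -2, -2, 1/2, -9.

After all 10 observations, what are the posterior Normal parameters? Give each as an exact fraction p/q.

mu_0=-431/388, tau_0^2=63/97

obs 1: x=5/2 → posterior Normal(-25/17, 63/34)
obs 2: x=3 → posterior Normal(-29/41, 63/41)
obs 3: x=2 → posterior Normal(-5/16, 21/16)
obs 4: x=1 → posterior Normal(-8/55, 63/55)
obs 5: x=-4 → posterior Normal(-18/31, 63/62)
obs 6: x=9/4 → posterior Normal(-27/92, 21/23)
obs 7: x=-2 → posterior Normal(-137/304, 63/76)
obs 8: x=-2 → posterior Normal(-193/332, 63/83)
obs 9: x=1/2 → posterior Normal(-179/360, 7/10)
obs 10: x=-9 → posterior Normal(-431/388, 63/97)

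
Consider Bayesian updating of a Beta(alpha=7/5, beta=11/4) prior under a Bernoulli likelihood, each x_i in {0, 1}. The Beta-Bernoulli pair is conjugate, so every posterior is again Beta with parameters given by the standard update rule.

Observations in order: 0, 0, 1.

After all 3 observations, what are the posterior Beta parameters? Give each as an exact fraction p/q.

alpha=12/5, beta=19/4

obs 1: x=0 → posterior Beta(7/5, 15/4)
obs 2: x=0 → posterior Beta(7/5, 19/4)
obs 3: x=1 → posterior Beta(12/5, 19/4)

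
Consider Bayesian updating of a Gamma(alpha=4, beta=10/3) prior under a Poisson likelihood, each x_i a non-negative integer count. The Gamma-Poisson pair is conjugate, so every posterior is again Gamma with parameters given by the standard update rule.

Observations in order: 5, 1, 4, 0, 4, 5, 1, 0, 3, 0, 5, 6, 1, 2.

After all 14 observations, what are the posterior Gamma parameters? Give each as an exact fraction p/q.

obs 1: x=5 → posterior Gamma(9, 13/3)
obs 2: x=1 → posterior Gamma(10, 16/3)
obs 3: x=4 → posterior Gamma(14, 19/3)
obs 4: x=0 → posterior Gamma(14, 22/3)
obs 5: x=4 → posterior Gamma(18, 25/3)
obs 6: x=5 → posterior Gamma(23, 28/3)
obs 7: x=1 → posterior Gamma(24, 31/3)
obs 8: x=0 → posterior Gamma(24, 34/3)
obs 9: x=3 → posterior Gamma(27, 37/3)
obs 10: x=0 → posterior Gamma(27, 40/3)
obs 11: x=5 → posterior Gamma(32, 43/3)
obs 12: x=6 → posterior Gamma(38, 46/3)
obs 13: x=1 → posterior Gamma(39, 49/3)
obs 14: x=2 → posterior Gamma(41, 52/3)

alpha=41, beta=52/3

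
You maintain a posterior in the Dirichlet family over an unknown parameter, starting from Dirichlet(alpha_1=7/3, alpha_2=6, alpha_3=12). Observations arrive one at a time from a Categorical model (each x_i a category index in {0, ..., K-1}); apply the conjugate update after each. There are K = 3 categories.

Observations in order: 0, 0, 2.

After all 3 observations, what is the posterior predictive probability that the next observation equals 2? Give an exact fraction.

obs 1: x=0 → posterior Dirichlet(10/3, 6, 12)
obs 2: x=0 → posterior Dirichlet(13/3, 6, 12)
obs 3: x=2 → posterior Dirichlet(13/3, 6, 13)

39/70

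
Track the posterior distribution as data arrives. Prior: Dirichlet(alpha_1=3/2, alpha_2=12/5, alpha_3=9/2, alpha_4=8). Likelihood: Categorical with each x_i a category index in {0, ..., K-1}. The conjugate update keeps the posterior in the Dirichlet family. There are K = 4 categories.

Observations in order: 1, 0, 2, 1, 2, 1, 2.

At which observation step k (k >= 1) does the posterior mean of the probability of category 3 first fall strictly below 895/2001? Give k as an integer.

k = 2

obs 1: x=1 → posterior Dirichlet(3/2, 17/5, 9/2, 8)
obs 2: x=0 → posterior Dirichlet(5/2, 17/5, 9/2, 8)
obs 3: x=2 → posterior Dirichlet(5/2, 17/5, 11/2, 8)
obs 4: x=1 → posterior Dirichlet(5/2, 22/5, 11/2, 8)
obs 5: x=2 → posterior Dirichlet(5/2, 22/5, 13/2, 8)
obs 6: x=1 → posterior Dirichlet(5/2, 27/5, 13/2, 8)
obs 7: x=2 → posterior Dirichlet(5/2, 27/5, 15/2, 8)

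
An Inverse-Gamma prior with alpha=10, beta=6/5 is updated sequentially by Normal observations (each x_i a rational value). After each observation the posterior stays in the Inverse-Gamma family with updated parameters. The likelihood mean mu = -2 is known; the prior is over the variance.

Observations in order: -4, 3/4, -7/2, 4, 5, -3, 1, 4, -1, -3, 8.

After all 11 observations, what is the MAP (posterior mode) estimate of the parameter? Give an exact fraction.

19937/2640

obs 1: x=-4 → posterior Inverse-Gamma(21/2, 16/5)
obs 2: x=3/4 → posterior Inverse-Gamma(11, 1117/160)
obs 3: x=-7/2 → posterior Inverse-Gamma(23/2, 1297/160)
obs 4: x=4 → posterior Inverse-Gamma(12, 4177/160)
obs 5: x=5 → posterior Inverse-Gamma(25/2, 8097/160)
obs 6: x=-3 → posterior Inverse-Gamma(13, 8177/160)
obs 7: x=1 → posterior Inverse-Gamma(27/2, 8897/160)
obs 8: x=4 → posterior Inverse-Gamma(14, 11777/160)
obs 9: x=-1 → posterior Inverse-Gamma(29/2, 11857/160)
obs 10: x=-3 → posterior Inverse-Gamma(15, 11937/160)
obs 11: x=8 → posterior Inverse-Gamma(31/2, 19937/160)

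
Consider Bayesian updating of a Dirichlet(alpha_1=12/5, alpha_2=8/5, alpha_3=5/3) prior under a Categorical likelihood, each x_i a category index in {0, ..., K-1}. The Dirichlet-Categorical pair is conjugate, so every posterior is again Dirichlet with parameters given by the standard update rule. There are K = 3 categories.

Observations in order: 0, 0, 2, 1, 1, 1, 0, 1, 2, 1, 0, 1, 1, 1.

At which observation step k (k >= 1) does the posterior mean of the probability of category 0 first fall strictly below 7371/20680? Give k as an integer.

k = 10

obs 1: x=0 → posterior Dirichlet(17/5, 8/5, 5/3)
obs 2: x=0 → posterior Dirichlet(22/5, 8/5, 5/3)
obs 3: x=2 → posterior Dirichlet(22/5, 8/5, 8/3)
obs 4: x=1 → posterior Dirichlet(22/5, 13/5, 8/3)
obs 5: x=1 → posterior Dirichlet(22/5, 18/5, 8/3)
obs 6: x=1 → posterior Dirichlet(22/5, 23/5, 8/3)
obs 7: x=0 → posterior Dirichlet(27/5, 23/5, 8/3)
obs 8: x=1 → posterior Dirichlet(27/5, 28/5, 8/3)
obs 9: x=2 → posterior Dirichlet(27/5, 28/5, 11/3)
obs 10: x=1 → posterior Dirichlet(27/5, 33/5, 11/3)
obs 11: x=0 → posterior Dirichlet(32/5, 33/5, 11/3)
obs 12: x=1 → posterior Dirichlet(32/5, 38/5, 11/3)
obs 13: x=1 → posterior Dirichlet(32/5, 43/5, 11/3)
obs 14: x=1 → posterior Dirichlet(32/5, 48/5, 11/3)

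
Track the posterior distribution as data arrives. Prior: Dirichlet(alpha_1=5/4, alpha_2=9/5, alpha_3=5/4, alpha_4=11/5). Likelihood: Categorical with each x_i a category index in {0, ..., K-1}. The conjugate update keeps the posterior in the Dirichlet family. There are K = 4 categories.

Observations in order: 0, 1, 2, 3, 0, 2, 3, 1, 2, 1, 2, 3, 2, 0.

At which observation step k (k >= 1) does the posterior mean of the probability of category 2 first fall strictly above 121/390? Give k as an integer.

k = 13

obs 1: x=0 → posterior Dirichlet(9/4, 9/5, 5/4, 11/5)
obs 2: x=1 → posterior Dirichlet(9/4, 14/5, 5/4, 11/5)
obs 3: x=2 → posterior Dirichlet(9/4, 14/5, 9/4, 11/5)
obs 4: x=3 → posterior Dirichlet(9/4, 14/5, 9/4, 16/5)
obs 5: x=0 → posterior Dirichlet(13/4, 14/5, 9/4, 16/5)
obs 6: x=2 → posterior Dirichlet(13/4, 14/5, 13/4, 16/5)
obs 7: x=3 → posterior Dirichlet(13/4, 14/5, 13/4, 21/5)
obs 8: x=1 → posterior Dirichlet(13/4, 19/5, 13/4, 21/5)
obs 9: x=2 → posterior Dirichlet(13/4, 19/5, 17/4, 21/5)
obs 10: x=1 → posterior Dirichlet(13/4, 24/5, 17/4, 21/5)
obs 11: x=2 → posterior Dirichlet(13/4, 24/5, 21/4, 21/5)
obs 12: x=3 → posterior Dirichlet(13/4, 24/5, 21/4, 26/5)
obs 13: x=2 → posterior Dirichlet(13/4, 24/5, 25/4, 26/5)
obs 14: x=0 → posterior Dirichlet(17/4, 24/5, 25/4, 26/5)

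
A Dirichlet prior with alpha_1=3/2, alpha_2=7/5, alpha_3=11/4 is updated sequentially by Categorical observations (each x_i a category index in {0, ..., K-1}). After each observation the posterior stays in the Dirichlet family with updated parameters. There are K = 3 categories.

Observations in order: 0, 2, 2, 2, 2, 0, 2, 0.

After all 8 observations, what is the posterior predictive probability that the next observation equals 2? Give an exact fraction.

obs 1: x=0 → posterior Dirichlet(5/2, 7/5, 11/4)
obs 2: x=2 → posterior Dirichlet(5/2, 7/5, 15/4)
obs 3: x=2 → posterior Dirichlet(5/2, 7/5, 19/4)
obs 4: x=2 → posterior Dirichlet(5/2, 7/5, 23/4)
obs 5: x=2 → posterior Dirichlet(5/2, 7/5, 27/4)
obs 6: x=0 → posterior Dirichlet(7/2, 7/5, 27/4)
obs 7: x=2 → posterior Dirichlet(7/2, 7/5, 31/4)
obs 8: x=0 → posterior Dirichlet(9/2, 7/5, 31/4)

155/273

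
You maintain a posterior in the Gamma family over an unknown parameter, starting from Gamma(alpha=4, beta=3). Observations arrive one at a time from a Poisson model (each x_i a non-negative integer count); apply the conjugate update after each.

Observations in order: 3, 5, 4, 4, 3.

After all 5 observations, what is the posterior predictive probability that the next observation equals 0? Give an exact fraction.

590295810358705651712/8862938119652501095929

obs 1: x=3 → posterior Gamma(7, 4)
obs 2: x=5 → posterior Gamma(12, 5)
obs 3: x=4 → posterior Gamma(16, 6)
obs 4: x=4 → posterior Gamma(20, 7)
obs 5: x=3 → posterior Gamma(23, 8)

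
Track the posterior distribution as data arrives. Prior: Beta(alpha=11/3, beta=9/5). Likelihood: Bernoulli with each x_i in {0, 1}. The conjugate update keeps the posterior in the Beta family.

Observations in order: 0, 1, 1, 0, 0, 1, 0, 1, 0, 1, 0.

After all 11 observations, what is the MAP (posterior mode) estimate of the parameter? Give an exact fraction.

115/217

obs 1: x=0 → posterior Beta(11/3, 14/5)
obs 2: x=1 → posterior Beta(14/3, 14/5)
obs 3: x=1 → posterior Beta(17/3, 14/5)
obs 4: x=0 → posterior Beta(17/3, 19/5)
obs 5: x=0 → posterior Beta(17/3, 24/5)
obs 6: x=1 → posterior Beta(20/3, 24/5)
obs 7: x=0 → posterior Beta(20/3, 29/5)
obs 8: x=1 → posterior Beta(23/3, 29/5)
obs 9: x=0 → posterior Beta(23/3, 34/5)
obs 10: x=1 → posterior Beta(26/3, 34/5)
obs 11: x=0 → posterior Beta(26/3, 39/5)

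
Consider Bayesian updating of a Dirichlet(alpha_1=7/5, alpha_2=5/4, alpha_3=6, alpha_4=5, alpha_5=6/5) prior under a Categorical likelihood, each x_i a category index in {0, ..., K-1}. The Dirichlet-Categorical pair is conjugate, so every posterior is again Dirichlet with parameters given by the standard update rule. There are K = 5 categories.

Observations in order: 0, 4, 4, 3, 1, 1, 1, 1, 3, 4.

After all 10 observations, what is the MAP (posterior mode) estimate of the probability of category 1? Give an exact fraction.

obs 1: x=0 → posterior Dirichlet(12/5, 5/4, 6, 5, 6/5)
obs 2: x=4 → posterior Dirichlet(12/5, 5/4, 6, 5, 11/5)
obs 3: x=4 → posterior Dirichlet(12/5, 5/4, 6, 5, 16/5)
obs 4: x=3 → posterior Dirichlet(12/5, 5/4, 6, 6, 16/5)
obs 5: x=1 → posterior Dirichlet(12/5, 9/4, 6, 6, 16/5)
obs 6: x=1 → posterior Dirichlet(12/5, 13/4, 6, 6, 16/5)
obs 7: x=1 → posterior Dirichlet(12/5, 17/4, 6, 6, 16/5)
obs 8: x=1 → posterior Dirichlet(12/5, 21/4, 6, 6, 16/5)
obs 9: x=3 → posterior Dirichlet(12/5, 21/4, 6, 7, 16/5)
obs 10: x=4 → posterior Dirichlet(12/5, 21/4, 6, 7, 21/5)

85/397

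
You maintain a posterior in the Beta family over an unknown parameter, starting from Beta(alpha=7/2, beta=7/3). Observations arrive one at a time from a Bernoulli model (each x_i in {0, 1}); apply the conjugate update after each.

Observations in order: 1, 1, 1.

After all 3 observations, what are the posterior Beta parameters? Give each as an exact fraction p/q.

obs 1: x=1 → posterior Beta(9/2, 7/3)
obs 2: x=1 → posterior Beta(11/2, 7/3)
obs 3: x=1 → posterior Beta(13/2, 7/3)

alpha=13/2, beta=7/3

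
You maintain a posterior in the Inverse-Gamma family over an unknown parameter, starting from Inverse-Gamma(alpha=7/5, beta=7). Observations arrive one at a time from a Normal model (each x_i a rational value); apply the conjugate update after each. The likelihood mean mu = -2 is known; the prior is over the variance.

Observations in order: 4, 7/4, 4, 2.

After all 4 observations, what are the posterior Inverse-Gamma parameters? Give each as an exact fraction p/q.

alpha=17/5, beta=1857/32

obs 1: x=4 → posterior Inverse-Gamma(19/10, 25)
obs 2: x=7/4 → posterior Inverse-Gamma(12/5, 1025/32)
obs 3: x=4 → posterior Inverse-Gamma(29/10, 1601/32)
obs 4: x=2 → posterior Inverse-Gamma(17/5, 1857/32)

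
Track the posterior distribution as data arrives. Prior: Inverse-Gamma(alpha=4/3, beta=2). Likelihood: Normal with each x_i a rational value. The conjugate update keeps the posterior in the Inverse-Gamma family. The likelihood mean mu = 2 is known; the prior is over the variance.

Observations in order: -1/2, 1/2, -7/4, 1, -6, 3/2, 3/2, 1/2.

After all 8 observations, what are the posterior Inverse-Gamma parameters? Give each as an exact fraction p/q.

obs 1: x=-1/2 → posterior Inverse-Gamma(11/6, 41/8)
obs 2: x=1/2 → posterior Inverse-Gamma(7/3, 25/4)
obs 3: x=-7/4 → posterior Inverse-Gamma(17/6, 425/32)
obs 4: x=1 → posterior Inverse-Gamma(10/3, 441/32)
obs 5: x=-6 → posterior Inverse-Gamma(23/6, 1465/32)
obs 6: x=3/2 → posterior Inverse-Gamma(13/3, 1469/32)
obs 7: x=3/2 → posterior Inverse-Gamma(29/6, 1473/32)
obs 8: x=1/2 → posterior Inverse-Gamma(16/3, 1509/32)

alpha=16/3, beta=1509/32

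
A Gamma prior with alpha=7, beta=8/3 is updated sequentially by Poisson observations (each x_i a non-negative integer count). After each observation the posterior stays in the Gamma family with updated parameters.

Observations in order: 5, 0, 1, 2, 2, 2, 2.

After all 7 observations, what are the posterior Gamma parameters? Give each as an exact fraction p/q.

obs 1: x=5 → posterior Gamma(12, 11/3)
obs 2: x=0 → posterior Gamma(12, 14/3)
obs 3: x=1 → posterior Gamma(13, 17/3)
obs 4: x=2 → posterior Gamma(15, 20/3)
obs 5: x=2 → posterior Gamma(17, 23/3)
obs 6: x=2 → posterior Gamma(19, 26/3)
obs 7: x=2 → posterior Gamma(21, 29/3)

alpha=21, beta=29/3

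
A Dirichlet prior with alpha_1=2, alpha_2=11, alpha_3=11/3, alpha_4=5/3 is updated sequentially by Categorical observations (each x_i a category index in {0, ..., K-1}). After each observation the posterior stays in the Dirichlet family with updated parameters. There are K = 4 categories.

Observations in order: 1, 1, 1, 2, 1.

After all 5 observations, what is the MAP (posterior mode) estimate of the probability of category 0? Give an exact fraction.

3/58

obs 1: x=1 → posterior Dirichlet(2, 12, 11/3, 5/3)
obs 2: x=1 → posterior Dirichlet(2, 13, 11/3, 5/3)
obs 3: x=1 → posterior Dirichlet(2, 14, 11/3, 5/3)
obs 4: x=2 → posterior Dirichlet(2, 14, 14/3, 5/3)
obs 5: x=1 → posterior Dirichlet(2, 15, 14/3, 5/3)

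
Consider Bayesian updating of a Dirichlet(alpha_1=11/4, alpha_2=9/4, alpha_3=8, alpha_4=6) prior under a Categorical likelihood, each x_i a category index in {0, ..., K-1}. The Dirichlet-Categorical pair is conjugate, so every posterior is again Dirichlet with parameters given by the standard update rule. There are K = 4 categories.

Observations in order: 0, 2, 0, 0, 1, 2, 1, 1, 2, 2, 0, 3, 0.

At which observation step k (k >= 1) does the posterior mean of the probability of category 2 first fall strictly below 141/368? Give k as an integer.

k = 5

obs 1: x=0 → posterior Dirichlet(15/4, 9/4, 8, 6)
obs 2: x=2 → posterior Dirichlet(15/4, 9/4, 9, 6)
obs 3: x=0 → posterior Dirichlet(19/4, 9/4, 9, 6)
obs 4: x=0 → posterior Dirichlet(23/4, 9/4, 9, 6)
obs 5: x=1 → posterior Dirichlet(23/4, 13/4, 9, 6)
obs 6: x=2 → posterior Dirichlet(23/4, 13/4, 10, 6)
obs 7: x=1 → posterior Dirichlet(23/4, 17/4, 10, 6)
obs 8: x=1 → posterior Dirichlet(23/4, 21/4, 10, 6)
obs 9: x=2 → posterior Dirichlet(23/4, 21/4, 11, 6)
obs 10: x=2 → posterior Dirichlet(23/4, 21/4, 12, 6)
obs 11: x=0 → posterior Dirichlet(27/4, 21/4, 12, 6)
obs 12: x=3 → posterior Dirichlet(27/4, 21/4, 12, 7)
obs 13: x=0 → posterior Dirichlet(31/4, 21/4, 12, 7)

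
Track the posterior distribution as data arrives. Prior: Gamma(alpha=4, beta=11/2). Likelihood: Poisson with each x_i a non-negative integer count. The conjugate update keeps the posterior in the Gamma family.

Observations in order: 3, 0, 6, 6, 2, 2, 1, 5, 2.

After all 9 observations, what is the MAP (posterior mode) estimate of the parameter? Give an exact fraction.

60/29

obs 1: x=3 → posterior Gamma(7, 13/2)
obs 2: x=0 → posterior Gamma(7, 15/2)
obs 3: x=6 → posterior Gamma(13, 17/2)
obs 4: x=6 → posterior Gamma(19, 19/2)
obs 5: x=2 → posterior Gamma(21, 21/2)
obs 6: x=2 → posterior Gamma(23, 23/2)
obs 7: x=1 → posterior Gamma(24, 25/2)
obs 8: x=5 → posterior Gamma(29, 27/2)
obs 9: x=2 → posterior Gamma(31, 29/2)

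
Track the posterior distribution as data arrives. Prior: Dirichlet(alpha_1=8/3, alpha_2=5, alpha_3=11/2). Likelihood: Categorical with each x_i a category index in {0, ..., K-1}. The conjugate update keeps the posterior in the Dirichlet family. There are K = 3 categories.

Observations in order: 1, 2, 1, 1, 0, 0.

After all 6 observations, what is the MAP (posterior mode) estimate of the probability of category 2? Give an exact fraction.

33/97

obs 1: x=1 → posterior Dirichlet(8/3, 6, 11/2)
obs 2: x=2 → posterior Dirichlet(8/3, 6, 13/2)
obs 3: x=1 → posterior Dirichlet(8/3, 7, 13/2)
obs 4: x=1 → posterior Dirichlet(8/3, 8, 13/2)
obs 5: x=0 → posterior Dirichlet(11/3, 8, 13/2)
obs 6: x=0 → posterior Dirichlet(14/3, 8, 13/2)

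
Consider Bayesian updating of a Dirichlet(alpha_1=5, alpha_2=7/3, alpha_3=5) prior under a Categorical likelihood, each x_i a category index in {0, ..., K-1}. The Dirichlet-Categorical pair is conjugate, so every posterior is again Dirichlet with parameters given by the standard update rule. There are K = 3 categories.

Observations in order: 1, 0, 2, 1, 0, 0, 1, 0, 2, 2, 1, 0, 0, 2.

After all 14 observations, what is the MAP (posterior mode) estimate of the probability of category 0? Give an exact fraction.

obs 1: x=1 → posterior Dirichlet(5, 10/3, 5)
obs 2: x=0 → posterior Dirichlet(6, 10/3, 5)
obs 3: x=2 → posterior Dirichlet(6, 10/3, 6)
obs 4: x=1 → posterior Dirichlet(6, 13/3, 6)
obs 5: x=0 → posterior Dirichlet(7, 13/3, 6)
obs 6: x=0 → posterior Dirichlet(8, 13/3, 6)
obs 7: x=1 → posterior Dirichlet(8, 16/3, 6)
obs 8: x=0 → posterior Dirichlet(9, 16/3, 6)
obs 9: x=2 → posterior Dirichlet(9, 16/3, 7)
obs 10: x=2 → posterior Dirichlet(9, 16/3, 8)
obs 11: x=1 → posterior Dirichlet(9, 19/3, 8)
obs 12: x=0 → posterior Dirichlet(10, 19/3, 8)
obs 13: x=0 → posterior Dirichlet(11, 19/3, 8)
obs 14: x=2 → posterior Dirichlet(11, 19/3, 9)

3/7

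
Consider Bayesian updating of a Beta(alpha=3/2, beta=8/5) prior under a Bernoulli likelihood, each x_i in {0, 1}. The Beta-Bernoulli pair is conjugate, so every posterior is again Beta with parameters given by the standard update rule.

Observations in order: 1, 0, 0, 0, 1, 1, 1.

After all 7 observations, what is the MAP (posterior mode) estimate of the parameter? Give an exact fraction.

5/9

obs 1: x=1 → posterior Beta(5/2, 8/5)
obs 2: x=0 → posterior Beta(5/2, 13/5)
obs 3: x=0 → posterior Beta(5/2, 18/5)
obs 4: x=0 → posterior Beta(5/2, 23/5)
obs 5: x=1 → posterior Beta(7/2, 23/5)
obs 6: x=1 → posterior Beta(9/2, 23/5)
obs 7: x=1 → posterior Beta(11/2, 23/5)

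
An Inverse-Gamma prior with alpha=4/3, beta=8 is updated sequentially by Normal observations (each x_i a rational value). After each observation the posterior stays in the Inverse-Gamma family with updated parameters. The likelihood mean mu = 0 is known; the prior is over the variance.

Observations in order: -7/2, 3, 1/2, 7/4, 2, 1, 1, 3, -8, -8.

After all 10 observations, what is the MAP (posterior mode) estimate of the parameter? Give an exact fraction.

801/64

obs 1: x=-7/2 → posterior Inverse-Gamma(11/6, 113/8)
obs 2: x=3 → posterior Inverse-Gamma(7/3, 149/8)
obs 3: x=1/2 → posterior Inverse-Gamma(17/6, 75/4)
obs 4: x=7/4 → posterior Inverse-Gamma(10/3, 649/32)
obs 5: x=2 → posterior Inverse-Gamma(23/6, 713/32)
obs 6: x=1 → posterior Inverse-Gamma(13/3, 729/32)
obs 7: x=1 → posterior Inverse-Gamma(29/6, 745/32)
obs 8: x=3 → posterior Inverse-Gamma(16/3, 889/32)
obs 9: x=-8 → posterior Inverse-Gamma(35/6, 1913/32)
obs 10: x=-8 → posterior Inverse-Gamma(19/3, 2937/32)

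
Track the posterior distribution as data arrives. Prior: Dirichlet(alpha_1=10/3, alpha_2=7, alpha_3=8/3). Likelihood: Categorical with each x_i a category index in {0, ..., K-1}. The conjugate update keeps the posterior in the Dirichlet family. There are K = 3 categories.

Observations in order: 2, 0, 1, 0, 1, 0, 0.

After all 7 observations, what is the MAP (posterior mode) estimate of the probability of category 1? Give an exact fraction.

obs 1: x=2 → posterior Dirichlet(10/3, 7, 11/3)
obs 2: x=0 → posterior Dirichlet(13/3, 7, 11/3)
obs 3: x=1 → posterior Dirichlet(13/3, 8, 11/3)
obs 4: x=0 → posterior Dirichlet(16/3, 8, 11/3)
obs 5: x=1 → posterior Dirichlet(16/3, 9, 11/3)
obs 6: x=0 → posterior Dirichlet(19/3, 9, 11/3)
obs 7: x=0 → posterior Dirichlet(22/3, 9, 11/3)

8/17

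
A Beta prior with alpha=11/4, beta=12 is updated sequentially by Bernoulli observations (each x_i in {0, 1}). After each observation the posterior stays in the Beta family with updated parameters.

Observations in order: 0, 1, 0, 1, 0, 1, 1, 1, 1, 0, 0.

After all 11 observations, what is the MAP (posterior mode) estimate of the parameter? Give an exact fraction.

31/95

obs 1: x=0 → posterior Beta(11/4, 13)
obs 2: x=1 → posterior Beta(15/4, 13)
obs 3: x=0 → posterior Beta(15/4, 14)
obs 4: x=1 → posterior Beta(19/4, 14)
obs 5: x=0 → posterior Beta(19/4, 15)
obs 6: x=1 → posterior Beta(23/4, 15)
obs 7: x=1 → posterior Beta(27/4, 15)
obs 8: x=1 → posterior Beta(31/4, 15)
obs 9: x=1 → posterior Beta(35/4, 15)
obs 10: x=0 → posterior Beta(35/4, 16)
obs 11: x=0 → posterior Beta(35/4, 17)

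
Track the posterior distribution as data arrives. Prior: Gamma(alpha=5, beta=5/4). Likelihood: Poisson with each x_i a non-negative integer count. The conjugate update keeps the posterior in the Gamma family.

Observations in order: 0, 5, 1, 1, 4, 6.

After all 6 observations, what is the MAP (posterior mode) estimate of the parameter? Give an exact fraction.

obs 1: x=0 → posterior Gamma(5, 9/4)
obs 2: x=5 → posterior Gamma(10, 13/4)
obs 3: x=1 → posterior Gamma(11, 17/4)
obs 4: x=1 → posterior Gamma(12, 21/4)
obs 5: x=4 → posterior Gamma(16, 25/4)
obs 6: x=6 → posterior Gamma(22, 29/4)

84/29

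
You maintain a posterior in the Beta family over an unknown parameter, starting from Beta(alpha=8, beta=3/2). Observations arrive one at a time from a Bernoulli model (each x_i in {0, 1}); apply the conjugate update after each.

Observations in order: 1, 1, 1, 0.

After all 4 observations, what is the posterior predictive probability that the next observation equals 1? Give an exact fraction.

obs 1: x=1 → posterior Beta(9, 3/2)
obs 2: x=1 → posterior Beta(10, 3/2)
obs 3: x=1 → posterior Beta(11, 3/2)
obs 4: x=0 → posterior Beta(11, 5/2)

22/27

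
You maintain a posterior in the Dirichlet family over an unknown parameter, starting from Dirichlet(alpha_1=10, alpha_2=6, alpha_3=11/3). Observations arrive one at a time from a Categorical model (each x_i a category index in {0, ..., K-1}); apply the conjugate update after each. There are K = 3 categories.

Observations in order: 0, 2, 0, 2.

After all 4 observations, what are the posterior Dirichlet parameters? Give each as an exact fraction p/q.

obs 1: x=0 → posterior Dirichlet(11, 6, 11/3)
obs 2: x=2 → posterior Dirichlet(11, 6, 14/3)
obs 3: x=0 → posterior Dirichlet(12, 6, 14/3)
obs 4: x=2 → posterior Dirichlet(12, 6, 17/3)

alpha_1=12, alpha_2=6, alpha_3=17/3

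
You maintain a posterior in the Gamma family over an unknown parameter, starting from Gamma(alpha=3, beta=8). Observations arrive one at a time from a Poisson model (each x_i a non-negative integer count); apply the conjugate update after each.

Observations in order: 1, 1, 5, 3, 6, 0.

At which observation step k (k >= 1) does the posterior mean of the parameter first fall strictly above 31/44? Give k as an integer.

obs 1: x=1 → posterior Gamma(4, 9)
obs 2: x=1 → posterior Gamma(5, 10)
obs 3: x=5 → posterior Gamma(10, 11)
obs 4: x=3 → posterior Gamma(13, 12)
obs 5: x=6 → posterior Gamma(19, 13)
obs 6: x=0 → posterior Gamma(19, 14)

k = 3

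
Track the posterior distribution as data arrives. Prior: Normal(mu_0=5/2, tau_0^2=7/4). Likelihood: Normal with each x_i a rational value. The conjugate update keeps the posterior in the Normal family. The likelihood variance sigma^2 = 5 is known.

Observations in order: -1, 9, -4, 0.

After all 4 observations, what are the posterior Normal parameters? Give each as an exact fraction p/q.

obs 1: x=-1 → posterior Normal(43/27, 35/27)
obs 2: x=9 → posterior Normal(53/17, 35/34)
obs 3: x=-4 → posterior Normal(78/41, 35/41)
obs 4: x=0 → posterior Normal(13/8, 35/48)

mu_0=13/8, tau_0^2=35/48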